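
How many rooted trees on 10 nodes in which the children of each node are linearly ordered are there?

4862

Rooted ordered (plane) trees on m nodes have m−1 edges and are counted by C_{m−1}; m = 10 gives C_9.
C_9 = C(18,9)/10 = 48620/10 = 4862.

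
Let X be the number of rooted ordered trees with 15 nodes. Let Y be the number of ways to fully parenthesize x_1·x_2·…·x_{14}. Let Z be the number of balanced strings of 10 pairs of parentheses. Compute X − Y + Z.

Rooted ordered (plane) trees on m nodes have m−1 edges and are counted by C_{m−1}; m = 15 gives C_14. So X = C_14 = 2674440.
Ways to associate a product of 14 factors correspond to binary trees on 14 leaves, so the count is C_13. So Y = C_13 = 742900.
Balanced strings of n pairs of brackets are counted by C_n; here n = 10. So Z = C_10 = 16796.
X − Y + Z = 2674440 − 742900 + 16796 = 1948336.

1948336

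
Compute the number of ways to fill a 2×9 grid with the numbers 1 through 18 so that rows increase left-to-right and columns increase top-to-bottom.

4862

Standard Young tableaux of shape 2×n are counted by C_n; here n = 9.
C_9 = C_8 · 2(2·8+1)/(8+2) = 1430 · 34/10 = 4862.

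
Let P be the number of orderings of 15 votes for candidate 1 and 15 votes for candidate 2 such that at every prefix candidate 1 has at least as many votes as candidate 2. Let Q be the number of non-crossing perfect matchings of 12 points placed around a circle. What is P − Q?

Reading a vote for the leader as '(' and for the other as ')' turns such a sequence into a balanced string of 15 pairs, so the count is C_15. So P = C_15 = 9694845.
Pairing 12 circle points by 6 non-crossing chords gives C_6 matchings. So Q = C_6 = 132.
P − Q = 9694845 − 132 = 9694713.

9694713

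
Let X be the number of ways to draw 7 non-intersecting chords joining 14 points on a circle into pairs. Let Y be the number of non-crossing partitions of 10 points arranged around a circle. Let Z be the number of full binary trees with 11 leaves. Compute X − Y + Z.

429

Pairing 14 circle points by 7 non-crossing chords gives C_7 matchings. So X = C_7 = 429.
Non-crossing partitions of an n-element set are counted by C_n; here n = 10. So Y = C_10 = 16796.
A full binary tree with L leaves has L−1 internal nodes and is counted by C_{L−1}; L = 11 gives C_10. So Z = C_10 = 16796.
X − Y + Z = 429 − 16796 + 16796 = 429.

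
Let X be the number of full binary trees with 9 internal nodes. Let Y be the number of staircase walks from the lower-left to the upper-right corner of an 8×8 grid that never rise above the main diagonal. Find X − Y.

3432

The number of full binary trees on 9 internal nodes is the Catalan number C_9. So X = C_9 = 4862.
Monotone paths in an n×n grid that stay weakly below the diagonal are counted by C_n; here n = 8. So Y = C_8 = 1430.
X − Y = 4862 − 1430 = 3432.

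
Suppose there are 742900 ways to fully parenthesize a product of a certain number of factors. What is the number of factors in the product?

Parenthesizations of m factors are counted by C_{m−1}. The Catalan number equal to 742900 is C_13.
So the index is 13, and the number of factors is 13 + 1 = 14.

14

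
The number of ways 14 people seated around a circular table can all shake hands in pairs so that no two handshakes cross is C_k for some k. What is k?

7

Non-crossing handshake pairings of 2n people are counted by C_n; 14 people gives n = 7.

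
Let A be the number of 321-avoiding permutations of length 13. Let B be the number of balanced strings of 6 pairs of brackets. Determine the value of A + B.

For any fixed pattern of length 3, the pattern-avoiding permutations of [13] number C_13. So A = C_13 = 742900.
A balanced arrangement of 6 bracket pairs is a Dyck word of semilength 6, so the count is C_6. So B = C_6 = 132.
A + B = 742900 + 132 = 743032.

743032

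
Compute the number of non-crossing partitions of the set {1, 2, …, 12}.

Non-crossing partitions of an n-element set are counted by C_n; here n = 12.
C_12 = 208012.

208012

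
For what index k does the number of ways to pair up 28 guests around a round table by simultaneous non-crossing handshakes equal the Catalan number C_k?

14

Non-crossing handshake pairings of 2n people are counted by C_n; 28 people gives n = 14.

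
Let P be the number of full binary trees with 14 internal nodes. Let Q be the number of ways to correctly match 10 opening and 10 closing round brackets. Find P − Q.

2657644

The number of full binary trees on 14 internal nodes is the Catalan number C_14. So P = C_14 = 2674440.
A balanced arrangement of 10 bracket pairs is a Dyck word of semilength 10, so the count is C_10. So Q = C_10 = 16796.
P − Q = 2674440 − 16796 = 2657644.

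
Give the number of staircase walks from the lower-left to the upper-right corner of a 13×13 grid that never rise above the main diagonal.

742900

Sub-diagonal monotone paths from (0,0) to (13,13) biject with Dyck paths of semilength 13, giving C_13.
C_13 = C(26,13)/14 = 10400600/14 = 742900.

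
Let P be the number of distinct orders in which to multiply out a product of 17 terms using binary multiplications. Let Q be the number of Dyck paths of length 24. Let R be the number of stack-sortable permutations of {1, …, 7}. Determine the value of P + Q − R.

35565253

Bracketing 17 factors into binary products is counted by C_{17−1} = C_16. So P = C_16 = 35357670.
A Dyck path with 12 up-steps and 12 down-steps has semilength 12, so there are C_12 of them. So Q = C_12 = 208012.
Stack-sortable permutations are exactly the 231-avoiding ones, counted by C_n; here n = 7. So R = C_7 = 429.
P + Q − R = 35357670 + 208012 − 429 = 35565253.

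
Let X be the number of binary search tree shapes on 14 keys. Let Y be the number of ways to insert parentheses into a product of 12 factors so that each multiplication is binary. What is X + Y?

2733226

Rooted binary trees with 14 nodes (each child slot possibly empty) number C_14. So X = C_14 = 2674440.
Bracketing 12 factors into binary products is counted by C_{12−1} = C_11. So Y = C_11 = 58786.
X + Y = 2674440 + 58786 = 2733226.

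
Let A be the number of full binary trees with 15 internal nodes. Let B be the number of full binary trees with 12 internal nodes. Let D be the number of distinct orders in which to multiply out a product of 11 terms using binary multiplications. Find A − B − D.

Full binary trees with n internal nodes are counted by C_n; here n = 15. So A = C_15 = 9694845.
Full binary trees with n internal nodes are counted by C_n; here n = 12. So B = C_12 = 208012.
Parenthesizations of m factors correspond to full binary trees with m leaves, counted by C_{m−1}; m = 11 gives C_10. So D = C_10 = 16796.
A − B − D = 9694845 − 208012 − 16796 = 9470037.

9470037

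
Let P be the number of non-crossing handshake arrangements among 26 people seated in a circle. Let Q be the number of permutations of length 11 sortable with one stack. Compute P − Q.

684114

Non-crossing handshake pairings of 2n people are counted by C_n; 26 people gives n = 13. So P = C_13 = 742900.
Stack-sortable permutations are exactly the 231-avoiding ones, counted by C_n; here n = 11. So Q = C_11 = 58786.
P − Q = 742900 − 58786 = 684114.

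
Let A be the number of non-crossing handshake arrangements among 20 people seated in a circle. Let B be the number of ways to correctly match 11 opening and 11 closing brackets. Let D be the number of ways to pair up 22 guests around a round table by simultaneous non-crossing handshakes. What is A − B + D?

16796

Non-crossing handshake pairings of 2n people are counted by C_n; 20 people gives n = 10. So A = C_10 = 16796.
With 11 pairs the number of balanced bracket strings is the Catalan number C_11. So B = C_11 = 58786.
Non-crossing handshake pairings of 2n people are counted by C_n; 22 people gives n = 11. So D = C_11 = 58786.
A − B + D = 16796 − 58786 + 58786 = 16796.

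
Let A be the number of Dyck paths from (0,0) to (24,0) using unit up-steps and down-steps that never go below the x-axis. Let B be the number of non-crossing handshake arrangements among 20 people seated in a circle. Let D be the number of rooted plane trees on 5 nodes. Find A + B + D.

224822

Paths of 12 up- and 12 down-steps that never dip below the axis are Dyck paths; their count is C_12. So A = C_12 = 208012.
Non-crossing handshake pairings of 2n people are counted by C_n; 20 people gives n = 10. So B = C_10 = 16796.
A rooted plane tree on 5 nodes has 4 edges, and such trees are counted by C_4. So D = C_4 = 14.
A + B + D = 208012 + 16796 + 14 = 224822.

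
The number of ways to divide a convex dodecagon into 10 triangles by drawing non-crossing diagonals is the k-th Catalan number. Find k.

A convex 12-gon is triangulated into 10 triangles, and the number of such triangulations is the Catalan number C_{12−2} = C_10.

10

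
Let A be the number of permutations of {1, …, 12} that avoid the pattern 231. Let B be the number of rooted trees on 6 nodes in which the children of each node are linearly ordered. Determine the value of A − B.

Permutations of [n] avoiding any single length-3 pattern are counted by C_n; here n = 12. So A = C_12 = 208012.
Rooted ordered (plane) trees on m nodes have m−1 edges and are counted by C_{m−1}; m = 6 gives C_5. So B = C_5 = 42.
A − B = 208012 − 42 = 207970.

207970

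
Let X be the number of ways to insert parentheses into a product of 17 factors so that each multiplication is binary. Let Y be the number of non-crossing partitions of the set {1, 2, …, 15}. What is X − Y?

25662825

Bracketing 17 factors into binary products is counted by C_{17−1} = C_16. So X = C_16 = 35357670.
The non-crossing partitions of [15] form a lattice of size C_15. So Y = C_15 = 9694845.
X − Y = 35357670 − 9694845 = 25662825.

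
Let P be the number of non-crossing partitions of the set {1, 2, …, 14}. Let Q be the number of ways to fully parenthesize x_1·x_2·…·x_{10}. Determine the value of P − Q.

The non-crossing partitions of [14] form a lattice of size C_14. So P = C_14 = 2674440.
Ways to associate a product of 10 factors correspond to binary trees on 10 leaves, so the count is C_9. So Q = C_9 = 4862.
P − Q = 2674440 − 4862 = 2669578.

2669578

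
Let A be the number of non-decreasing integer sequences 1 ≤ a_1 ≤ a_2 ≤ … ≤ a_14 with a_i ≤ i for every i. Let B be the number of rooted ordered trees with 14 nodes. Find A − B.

1931540

Such sub-staircase sequences of length n are counted by C_n; here n = 14. So A = C_14 = 2674440.
Rooted ordered (plane) trees on m nodes have m−1 edges and are counted by C_{m−1}; m = 14 gives C_13. So B = C_13 = 742900.
A − B = 2674440 − 742900 = 1931540.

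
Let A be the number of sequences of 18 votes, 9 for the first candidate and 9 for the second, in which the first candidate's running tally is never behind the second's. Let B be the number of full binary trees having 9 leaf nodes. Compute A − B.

3432

Ballot sequences with n votes each where one side never trails are Dyck words, counted by C_n; here n = 9. So A = C_9 = 4862.
Full binary trees with 9 leaves have 9−1 = 8 internal nodes, so there are C_8 of them. So B = C_8 = 1430.
A − B = 4862 − 1430 = 3432.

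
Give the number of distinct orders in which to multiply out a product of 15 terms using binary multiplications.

Ways to associate a product of 15 factors correspond to binary trees on 15 leaves, so the count is C_14.
C_14 = C(28,14)/15 = 40116600/15 = 2674440.

2674440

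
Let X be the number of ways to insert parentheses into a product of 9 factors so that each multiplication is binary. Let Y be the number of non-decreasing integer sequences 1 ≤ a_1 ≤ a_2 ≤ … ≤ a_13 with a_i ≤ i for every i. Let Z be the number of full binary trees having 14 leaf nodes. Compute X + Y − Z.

1430

Parenthesizations of m factors correspond to full binary trees with m leaves, counted by C_{m−1}; m = 9 gives C_8. So X = C_8 = 1430.
Such sub-staircase sequences of length n are counted by C_n; here n = 13. So Y = C_13 = 742900.
A full binary tree with L leaves has L−1 internal nodes and is counted by C_{L−1}; L = 14 gives C_13. So Z = C_13 = 742900.
X + Y − Z = 1430 + 742900 − 742900 = 1430.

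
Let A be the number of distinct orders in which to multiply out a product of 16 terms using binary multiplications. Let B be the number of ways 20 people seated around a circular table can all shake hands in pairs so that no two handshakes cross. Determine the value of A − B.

Ways to associate a product of 16 factors correspond to binary trees on 16 leaves, so the count is C_15. So A = C_15 = 9694845.
With 20 = 2·10 people, non-crossing handshake pairings are non-crossing perfect matchings on a circle, counted by C_10. So B = C_10 = 16796.
A − B = 9694845 − 16796 = 9678049.

9678049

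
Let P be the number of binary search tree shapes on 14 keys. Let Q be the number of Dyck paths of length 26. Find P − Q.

1931540

Rooted binary trees with 14 nodes (each child slot possibly empty) number C_14. So P = C_14 = 2674440.
Dyck paths of semilength n (length 2n) are counted by C_n; here n = 13. So Q = C_13 = 742900.
P − Q = 2674440 − 742900 = 1931540.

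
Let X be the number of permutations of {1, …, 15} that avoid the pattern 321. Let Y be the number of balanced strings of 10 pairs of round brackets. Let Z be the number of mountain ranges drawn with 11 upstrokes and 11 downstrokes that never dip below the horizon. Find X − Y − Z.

For any fixed pattern of length 3, the pattern-avoiding permutations of [15] number C_15. So X = C_15 = 9694845.
A balanced arrangement of 10 bracket pairs is a Dyck word of semilength 10, so the count is C_10. So Y = C_10 = 16796.
Paths of 11 up- and 11 down-steps that never dip below the axis are Dyck paths; their count is C_11. So Z = C_11 = 58786.
X − Y − Z = 9694845 − 16796 − 58786 = 9619263.

9619263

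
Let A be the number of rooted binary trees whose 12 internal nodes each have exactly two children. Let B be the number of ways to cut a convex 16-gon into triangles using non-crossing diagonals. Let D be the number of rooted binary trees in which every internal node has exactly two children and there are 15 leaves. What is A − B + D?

The number of full binary trees on 12 internal nodes is the Catalan number C_12. So A = C_12 = 208012.
The number of triangulations of a 16-gon is the Catalan number C_14 (index = sides − 2). So B = C_14 = 2674440.
A full binary tree with L leaves has L−1 internal nodes and is counted by C_{L−1}; L = 15 gives C_14. So D = C_14 = 2674440.
A − B + D = 208012 − 2674440 + 2674440 = 208012.

208012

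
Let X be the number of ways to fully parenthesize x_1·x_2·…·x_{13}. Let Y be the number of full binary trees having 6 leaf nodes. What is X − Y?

Bracketing 13 factors into binary products is counted by C_{13−1} = C_12. So X = C_12 = 208012.
Full binary trees with 6 leaves have 6−1 = 5 internal nodes, so there are C_5 of them. So Y = C_5 = 42.
X − Y = 208012 − 42 = 207970.

207970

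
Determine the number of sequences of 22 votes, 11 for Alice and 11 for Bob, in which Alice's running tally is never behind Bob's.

58786

Reading a vote for the leader as '(' and for the other as ')' turns such a sequence into a balanced string of 11 pairs, so the count is C_11.
C_11 = C_10 · 2(2·10+1)/(10+2) = 16796 · 42/12 = 58786.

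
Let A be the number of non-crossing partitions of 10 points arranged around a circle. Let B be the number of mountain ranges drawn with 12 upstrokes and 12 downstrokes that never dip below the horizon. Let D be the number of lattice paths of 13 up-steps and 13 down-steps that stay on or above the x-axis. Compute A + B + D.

967708

Non-crossing partitions of an n-element set are counted by C_n; here n = 10. So A = C_10 = 16796.
A Dyck path with 12 up-steps and 12 down-steps has semilength 12, so there are C_12 of them. So B = C_12 = 208012.
Paths of 13 up- and 13 down-steps that never dip below the axis are Dyck paths; their count is C_13. So D = C_13 = 742900.
A + B + D = 16796 + 208012 + 742900 = 967708.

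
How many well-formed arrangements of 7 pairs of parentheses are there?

Balanced strings of n pairs of brackets are counted by C_n; here n = 7.
C_7 = 429.

429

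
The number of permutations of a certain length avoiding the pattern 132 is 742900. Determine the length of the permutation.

Permutations of [n] avoiding a fixed length-3 pattern are counted by C_n. Since C_13 = 742900, the index is 13.

13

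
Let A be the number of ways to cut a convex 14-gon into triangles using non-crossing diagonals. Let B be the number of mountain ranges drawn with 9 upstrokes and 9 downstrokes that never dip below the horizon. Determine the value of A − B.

Triangulations of a convex m-gon are counted by C_{m−2}; with m = 14 this is C_12. So A = C_12 = 208012.
Dyck paths of semilength n (length 2n) are counted by C_n; here n = 9. So B = C_9 = 4862.
A − B = 208012 − 4862 = 203150.

203150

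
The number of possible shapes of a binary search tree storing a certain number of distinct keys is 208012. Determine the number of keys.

12

Binary search tree shapes on n keys are counted by C_n. Since C_12 = 208012, the index is 12.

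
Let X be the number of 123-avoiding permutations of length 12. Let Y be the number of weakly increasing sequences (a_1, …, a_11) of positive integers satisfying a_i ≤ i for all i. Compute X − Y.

For any fixed pattern of length 3, the pattern-avoiding permutations of [12] number C_12. So X = C_12 = 208012.
Such sub-staircase sequences of length n are counted by C_n; here n = 11. So Y = C_11 = 58786.
X − Y = 208012 − 58786 = 149226.

149226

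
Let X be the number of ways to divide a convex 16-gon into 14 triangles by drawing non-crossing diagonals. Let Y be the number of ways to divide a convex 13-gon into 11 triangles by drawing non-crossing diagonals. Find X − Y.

Triangulations of a convex m-gon are counted by C_{m−2}; with m = 16 this is C_14. So X = C_14 = 2674440.
Triangulations of a convex m-gon are counted by C_{m−2}; with m = 13 this is C_11. So Y = C_11 = 58786.
X − Y = 2674440 − 58786 = 2615654.

2615654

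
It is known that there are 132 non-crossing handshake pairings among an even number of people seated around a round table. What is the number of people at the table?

12

Non-crossing handshake pairings of 2n people are counted by C_n. The Catalan number equal to 132 is C_6.
So n = 6, and there are 2n = 12 people.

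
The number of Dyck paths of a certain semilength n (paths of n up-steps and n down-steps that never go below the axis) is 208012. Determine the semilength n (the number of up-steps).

12

Dyck paths of semilength n are counted by C_n, and C_12 = 208012.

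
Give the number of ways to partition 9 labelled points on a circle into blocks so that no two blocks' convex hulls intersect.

Non-crossing partitions of an n-element set are counted by C_n; here n = 9.
C_9 = C(18,9)/10 = 48620/10 = 4862.

4862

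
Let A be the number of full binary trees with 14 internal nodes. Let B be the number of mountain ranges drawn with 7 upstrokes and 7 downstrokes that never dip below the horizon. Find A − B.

Full binary trees with n internal nodes are counted by C_n; here n = 14. So A = C_14 = 2674440.
A Dyck path with 7 up-steps and 7 down-steps has semilength 7, so there are C_7 of them. So B = C_7 = 429.
A − B = 2674440 − 429 = 2674011.

2674011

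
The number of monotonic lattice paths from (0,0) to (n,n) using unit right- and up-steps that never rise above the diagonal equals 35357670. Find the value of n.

16

Such diagonal-avoiding paths in an n×n grid are counted by C_n. The Catalan number equal to 35357670 is C_16.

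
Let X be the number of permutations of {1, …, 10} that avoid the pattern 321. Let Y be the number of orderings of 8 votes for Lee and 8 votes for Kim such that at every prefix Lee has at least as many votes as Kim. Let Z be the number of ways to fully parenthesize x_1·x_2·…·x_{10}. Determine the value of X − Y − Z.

Permutations of [n] avoiding any single length-3 pattern are counted by C_n; here n = 10. So X = C_10 = 16796.
Reading a vote for the leader as '(' and for the other as ')' turns such a sequence into a balanced string of 8 pairs, so the count is C_8. So Y = C_8 = 1430.
Parenthesizations of m factors correspond to full binary trees with m leaves, counted by C_{m−1}; m = 10 gives C_9. So Z = C_9 = 4862.
X − Y − Z = 16796 − 1430 − 4862 = 10504.

10504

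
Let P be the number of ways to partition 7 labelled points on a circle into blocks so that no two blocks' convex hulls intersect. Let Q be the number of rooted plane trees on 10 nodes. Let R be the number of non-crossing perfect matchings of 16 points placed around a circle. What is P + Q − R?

3861

Non-crossing partitions of an n-element set are counted by C_n; here n = 7. So P = C_7 = 429.
A rooted plane tree on 10 nodes has 9 edges, and such trees are counted by C_9. So Q = C_9 = 4862.
Pairing 16 circle points by 8 non-crossing chords gives C_8 matchings. So R = C_8 = 1430.
P + Q − R = 429 + 4862 − 1430 = 3861.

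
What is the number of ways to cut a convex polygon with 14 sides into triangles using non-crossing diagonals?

A convex 14-gon is triangulated into 12 triangles, and the number of such triangulations is the Catalan number C_{14−2} = C_12.
C_12 = C(24,12)/13 = 2704156/13 = 208012.

208012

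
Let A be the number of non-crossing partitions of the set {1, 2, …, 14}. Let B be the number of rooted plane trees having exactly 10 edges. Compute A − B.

Non-crossing partitions of an n-element set are counted by C_n; here n = 14. So A = C_14 = 2674440.
Rooted ordered trees with n edges are counted by C_n; here n = 10. So B = C_10 = 16796.
A − B = 2674440 − 16796 = 2657644.

2657644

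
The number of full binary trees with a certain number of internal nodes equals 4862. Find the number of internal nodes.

9

Full binary trees with n internal nodes are counted by C_n, and C_9 = 4862.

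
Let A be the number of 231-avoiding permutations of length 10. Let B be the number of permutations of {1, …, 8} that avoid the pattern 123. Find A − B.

15366

For any fixed pattern of length 3, the pattern-avoiding permutations of [10] number C_10. So A = C_10 = 16796.
Permutations of [n] avoiding any single length-3 pattern are counted by C_n; here n = 8. So B = C_8 = 1430.
A − B = 16796 − 1430 = 15366.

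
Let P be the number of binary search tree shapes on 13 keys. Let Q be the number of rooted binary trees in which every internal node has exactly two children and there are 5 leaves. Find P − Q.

742886

Binary trees (left/right distinguished) on n nodes are counted by C_n; here n = 13. So P = C_13 = 742900.
A full binary tree with L leaves has L−1 internal nodes and is counted by C_{L−1}; L = 5 gives C_4. So Q = C_4 = 14.
P − Q = 742900 − 14 = 742886.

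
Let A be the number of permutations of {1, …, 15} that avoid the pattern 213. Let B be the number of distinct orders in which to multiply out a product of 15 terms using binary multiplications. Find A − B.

7020405

Permutations of [n] avoiding any single length-3 pattern are counted by C_n; here n = 15. So A = C_15 = 9694845.
Ways to associate a product of 15 factors correspond to binary trees on 15 leaves, so the count is C_14. So B = C_14 = 2674440.
A − B = 9694845 − 2674440 = 7020405.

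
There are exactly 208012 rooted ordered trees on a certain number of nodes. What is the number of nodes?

Rooted ordered trees on m nodes are counted by C_{m−1}. Since C_12 = 208012, the index is 12.
So the index is 12, and the number of nodes is 12 + 1 = 13.

13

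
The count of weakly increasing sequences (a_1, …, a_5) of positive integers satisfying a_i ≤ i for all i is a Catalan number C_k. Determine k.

Such sub-staircase sequences of length n are counted by C_n; here n = 5.

5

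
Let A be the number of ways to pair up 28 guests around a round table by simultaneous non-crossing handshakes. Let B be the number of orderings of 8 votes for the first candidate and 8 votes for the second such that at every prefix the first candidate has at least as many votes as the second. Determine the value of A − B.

Non-crossing handshake pairings of 2n people are counted by C_n; 28 people gives n = 14. So A = C_14 = 2674440.
Ballot sequences with n votes each where one side never trails are Dyck words, counted by C_n; here n = 8. So B = C_8 = 1430.
A − B = 2674440 − 1430 = 2673010.

2673010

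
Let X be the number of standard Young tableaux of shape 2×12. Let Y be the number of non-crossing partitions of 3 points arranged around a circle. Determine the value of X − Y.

208007

Standard Young tableaux of shape 2×n are counted by C_n; here n = 12. So X = C_12 = 208012.
The non-crossing partitions of [3] form a lattice of size C_3. So Y = C_3 = 5.
X − Y = 208012 − 5 = 208007.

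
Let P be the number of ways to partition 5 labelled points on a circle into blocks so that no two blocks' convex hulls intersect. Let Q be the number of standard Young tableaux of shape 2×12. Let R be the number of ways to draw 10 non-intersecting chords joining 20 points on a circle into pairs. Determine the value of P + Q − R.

191258

Non-crossing partitions of an n-element set are counted by C_n; here n = 5. So P = C_5 = 42.
Standard Young tableaux of shape 2×n are counted by C_n; here n = 12. So Q = C_12 = 208012.
Non-crossing perfect matchings of 2n points on a circle are counted by C_n; with 20 points, n = 10. So R = C_10 = 16796.
P + Q − R = 42 + 208012 − 16796 = 191258.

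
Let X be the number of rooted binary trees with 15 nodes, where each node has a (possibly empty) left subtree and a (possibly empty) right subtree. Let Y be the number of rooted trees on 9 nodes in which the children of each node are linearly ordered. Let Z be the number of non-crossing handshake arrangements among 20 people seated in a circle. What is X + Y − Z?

There are C_n binary search tree shapes on n keys; with n = 15 that is C_15. So X = C_15 = 9694845.
A rooted plane tree on 9 nodes has 8 edges, and such trees are counted by C_8. So Y = C_8 = 1430.
Non-crossing handshake pairings of 2n people are counted by C_n; 20 people gives n = 10. So Z = C_10 = 16796.
X + Y − Z = 9694845 + 1430 − 16796 = 9679479.

9679479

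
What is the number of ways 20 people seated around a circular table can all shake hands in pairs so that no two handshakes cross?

With 20 = 2·10 people, non-crossing handshake pairings are non-crossing perfect matchings on a circle, counted by C_10.
C_10 = C(20,10)/11 = 184756/11 = 16796.

16796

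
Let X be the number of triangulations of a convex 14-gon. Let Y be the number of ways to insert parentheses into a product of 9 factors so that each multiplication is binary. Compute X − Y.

206582

The number of triangulations of a 14-gon is the Catalan number C_12 (index = sides − 2). So X = C_12 = 208012.
Bracketing 9 factors into binary products is counted by C_{9−1} = C_8. So Y = C_8 = 1430.
X − Y = 208012 − 1430 = 206582.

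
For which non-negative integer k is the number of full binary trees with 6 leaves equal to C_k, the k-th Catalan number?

5

A full binary tree with L leaves has L−1 internal nodes and is counted by C_{L−1}; L = 6 gives C_5.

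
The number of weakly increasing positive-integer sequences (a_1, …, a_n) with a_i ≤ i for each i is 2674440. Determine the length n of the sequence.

14

Such sub-staircase sequences of length n are counted by C_n, and C_14 = 2674440.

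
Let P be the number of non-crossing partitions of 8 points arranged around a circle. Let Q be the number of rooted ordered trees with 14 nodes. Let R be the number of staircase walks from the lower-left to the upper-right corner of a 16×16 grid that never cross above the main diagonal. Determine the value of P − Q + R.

Non-crossing partitions of an n-element set are counted by C_n; here n = 8. So P = C_8 = 1430.
Rooted ordered (plane) trees on m nodes have m−1 edges and are counted by C_{m−1}; m = 14 gives C_13. So Q = C_13 = 742900.
Sub-diagonal monotone paths from (0,0) to (16,16) biject with Dyck paths of semilength 16, giving C_16. So R = C_16 = 35357670.
P − Q + R = 1430 − 742900 + 35357670 = 34616200.

34616200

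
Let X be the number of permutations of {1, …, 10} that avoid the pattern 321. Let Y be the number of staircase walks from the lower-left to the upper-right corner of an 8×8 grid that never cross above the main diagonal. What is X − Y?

15366

Permutations of [n] avoiding any single length-3 pattern are counted by C_n; here n = 10. So X = C_10 = 16796.
Sub-diagonal monotone paths from (0,0) to (8,8) biject with Dyck paths of semilength 8, giving C_8. So Y = C_8 = 1430.
X − Y = 16796 − 1430 = 15366.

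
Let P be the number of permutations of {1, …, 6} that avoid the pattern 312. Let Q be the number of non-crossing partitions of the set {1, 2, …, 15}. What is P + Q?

9694977

For any fixed pattern of length 3, the pattern-avoiding permutations of [6] number C_6. So P = C_6 = 132.
The non-crossing partitions of [15] form a lattice of size C_15. So Q = C_15 = 9694845.
P + Q = 132 + 9694845 = 9694977.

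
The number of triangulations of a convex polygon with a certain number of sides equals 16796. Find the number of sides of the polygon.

Triangulations of a convex m-gon are counted by C_{m−2}. Since C_10 = 16796, the index is 10.
So m − 2 = 10, giving m = 12 sides.

12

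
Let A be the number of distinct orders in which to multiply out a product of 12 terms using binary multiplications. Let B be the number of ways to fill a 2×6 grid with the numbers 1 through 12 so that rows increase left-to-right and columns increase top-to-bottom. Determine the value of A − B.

Bracketing 12 factors into binary products is counted by C_{12−1} = C_11. So A = C_11 = 58786.
By the hook-length formula (or a Dyck-path bijection), SYT of shape 2×6 number C_6. So B = C_6 = 132.
A − B = 58786 − 132 = 58654.

58654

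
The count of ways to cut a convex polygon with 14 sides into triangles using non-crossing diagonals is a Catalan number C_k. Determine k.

A convex 14-gon is triangulated into 12 triangles, and the number of such triangulations is the Catalan number C_{14−2} = C_12.

12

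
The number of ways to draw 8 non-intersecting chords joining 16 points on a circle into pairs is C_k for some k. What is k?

8

Non-crossing perfect matchings of 2n points on a circle are counted by C_n; with 16 points, n = 8.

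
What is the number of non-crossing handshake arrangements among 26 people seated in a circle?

742900

Non-crossing handshake pairings of 2n people are counted by C_n; 26 people gives n = 13.
C_13 = 742900.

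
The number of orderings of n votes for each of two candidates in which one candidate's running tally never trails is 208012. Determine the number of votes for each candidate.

Such ballot sequences with n votes each are counted by C_n. Since C_12 = 208012, the index is 12.

12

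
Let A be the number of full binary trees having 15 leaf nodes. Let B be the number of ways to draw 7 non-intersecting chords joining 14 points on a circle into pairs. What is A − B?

Full binary trees with 15 leaves have 15−1 = 14 internal nodes, so there are C_14 of them. So A = C_14 = 2674440.
Non-crossing perfect matchings of 2n points on a circle are counted by C_n; with 14 points, n = 7. So B = C_7 = 429.
A − B = 2674440 − 429 = 2674011.

2674011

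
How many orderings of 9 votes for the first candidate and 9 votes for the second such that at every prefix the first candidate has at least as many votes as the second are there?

4862

Reading a vote for the leader as '(' and for the other as ')' turns such a sequence into a balanced string of 9 pairs, so the count is C_9.
C_9 = C(18,9)/10 = 48620/10 = 4862.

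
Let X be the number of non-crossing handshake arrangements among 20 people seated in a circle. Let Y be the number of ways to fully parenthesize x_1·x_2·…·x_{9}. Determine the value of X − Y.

With 20 = 2·10 people, non-crossing handshake pairings are non-crossing perfect matchings on a circle, counted by C_10. So X = C_10 = 16796.
Parenthesizations of m factors correspond to full binary trees with m leaves, counted by C_{m−1}; m = 9 gives C_8. So Y = C_8 = 1430.
X − Y = 16796 − 1430 = 15366.

15366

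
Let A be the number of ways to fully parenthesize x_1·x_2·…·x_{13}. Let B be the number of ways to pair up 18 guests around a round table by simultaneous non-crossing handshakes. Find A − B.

203150

Parenthesizations of m factors correspond to full binary trees with m leaves, counted by C_{m−1}; m = 13 gives C_12. So A = C_12 = 208012.
Non-crossing handshake pairings of 2n people are counted by C_n; 18 people gives n = 9. So B = C_9 = 4862.
A − B = 208012 − 4862 = 203150.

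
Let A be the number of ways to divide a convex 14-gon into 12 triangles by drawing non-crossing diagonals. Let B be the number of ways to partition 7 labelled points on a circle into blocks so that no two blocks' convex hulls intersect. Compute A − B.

207583

The number of triangulations of a 14-gon is the Catalan number C_12 (index = sides − 2). So A = C_12 = 208012.
The non-crossing partitions of [7] form a lattice of size C_7. So B = C_7 = 429.
A − B = 208012 − 429 = 207583.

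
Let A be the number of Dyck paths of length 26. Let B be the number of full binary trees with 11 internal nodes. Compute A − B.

A Dyck path with 13 up-steps and 13 down-steps has semilength 13, so there are C_13 of them. So A = C_13 = 742900.
Full binary trees with n internal nodes are counted by C_n; here n = 11. So B = C_11 = 58786.
A − B = 742900 − 58786 = 684114.

684114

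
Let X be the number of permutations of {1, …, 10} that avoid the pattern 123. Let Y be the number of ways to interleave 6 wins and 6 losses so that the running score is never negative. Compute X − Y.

Permutations of [n] avoiding any single length-3 pattern are counted by C_n; here n = 10. So X = C_10 = 16796.
Reading a vote for the leader as '(' and for the other as ')' turns such a sequence into a balanced string of 6 pairs, so the count is C_6. So Y = C_6 = 132.
X − Y = 16796 − 132 = 16664.

16664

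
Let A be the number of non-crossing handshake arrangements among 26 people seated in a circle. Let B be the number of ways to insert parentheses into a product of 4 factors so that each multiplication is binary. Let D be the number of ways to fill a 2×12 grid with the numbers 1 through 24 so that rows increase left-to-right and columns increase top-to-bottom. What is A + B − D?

Non-crossing handshake pairings of 2n people are counted by C_n; 26 people gives n = 13. So A = C_13 = 742900.
Parenthesizations of m factors correspond to full binary trees with m leaves, counted by C_{m−1}; m = 4 gives C_3. So B = C_3 = 5.
By the hook-length formula (or a Dyck-path bijection), SYT of shape 2×12 number C_12. So D = C_12 = 208012.
A + B − D = 742900 + 5 − 208012 = 534893.

534893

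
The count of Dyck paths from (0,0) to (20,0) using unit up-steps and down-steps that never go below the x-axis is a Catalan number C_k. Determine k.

10

Paths of 10 up- and 10 down-steps that never dip below the axis are Dyck paths; their count is C_10.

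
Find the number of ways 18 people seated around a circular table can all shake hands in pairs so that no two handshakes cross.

4862

With 18 = 2·9 people, non-crossing handshake pairings are non-crossing perfect matchings on a circle, counted by C_9.
C_9 = C(18,9)/10 = 48620/10 = 4862.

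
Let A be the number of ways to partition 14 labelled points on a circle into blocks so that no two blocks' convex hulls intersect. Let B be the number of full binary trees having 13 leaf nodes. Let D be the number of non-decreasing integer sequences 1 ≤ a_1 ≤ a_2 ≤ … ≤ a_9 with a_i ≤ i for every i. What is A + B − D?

2877590

Non-crossing partitions of an n-element set are counted by C_n; here n = 14. So A = C_14 = 2674440.
A full binary tree with L leaves has L−1 internal nodes and is counted by C_{L−1}; L = 13 gives C_12. So B = C_12 = 208012.
Such sub-staircase sequences of length n are counted by C_n; here n = 9. So D = C_9 = 4862.
A + B − D = 2674440 + 208012 − 4862 = 2877590.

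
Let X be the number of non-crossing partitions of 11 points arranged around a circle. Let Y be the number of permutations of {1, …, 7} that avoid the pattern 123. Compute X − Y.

The non-crossing partitions of [11] form a lattice of size C_11. So X = C_11 = 58786.
Permutations of [n] avoiding any single length-3 pattern are counted by C_n; here n = 7. So Y = C_7 = 429.
X − Y = 58786 − 429 = 58357.

58357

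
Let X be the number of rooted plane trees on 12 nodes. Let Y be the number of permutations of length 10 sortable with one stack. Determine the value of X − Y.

A rooted plane tree on 12 nodes has 11 edges, and such trees are counted by C_11. So X = C_11 = 58786.
By Knuth's characterisation, the stack-sortable permutations of length 10 are the 231-avoiders, numbering C_10. So Y = C_10 = 16796.
X − Y = 58786 − 16796 = 41990.

41990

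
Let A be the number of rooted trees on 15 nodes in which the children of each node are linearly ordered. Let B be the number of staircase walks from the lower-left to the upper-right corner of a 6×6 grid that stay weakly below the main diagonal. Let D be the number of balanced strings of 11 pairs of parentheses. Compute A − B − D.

2615522

Rooted ordered (plane) trees on m nodes have m−1 edges and are counted by C_{m−1}; m = 15 gives C_14. So A = C_14 = 2674440.
Sub-diagonal monotone paths from (0,0) to (6,6) biject with Dyck paths of semilength 6, giving C_6. So B = C_6 = 132.
Balanced strings of n pairs of brackets are counted by C_n; here n = 11. So D = C_11 = 58786.
A − B − D = 2674440 − 132 − 58786 = 2615522.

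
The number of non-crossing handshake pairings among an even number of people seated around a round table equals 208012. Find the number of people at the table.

24

Non-crossing handshake pairings of 2n people are counted by C_n; 208012 = C_12.
So n = 12, and there are 2n = 24 people.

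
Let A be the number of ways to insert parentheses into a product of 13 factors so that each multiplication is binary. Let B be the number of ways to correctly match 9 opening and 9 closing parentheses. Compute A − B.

203150

Parenthesizations of m factors correspond to full binary trees with m leaves, counted by C_{m−1}; m = 13 gives C_12. So A = C_12 = 208012.
With 9 pairs the number of balanced bracket strings is the Catalan number C_9. So B = C_9 = 4862.
A − B = 208012 − 4862 = 203150.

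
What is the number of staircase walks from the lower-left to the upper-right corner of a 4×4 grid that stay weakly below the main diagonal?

Monotone paths in an n×n grid that stay weakly below the diagonal are counted by C_n; here n = 4.
C_4 = C(8,4)/5 = 70/5 = 14.

14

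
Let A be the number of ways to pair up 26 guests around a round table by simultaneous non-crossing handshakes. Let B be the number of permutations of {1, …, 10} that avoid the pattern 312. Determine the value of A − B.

726104

With 26 = 2·13 people, non-crossing handshake pairings are non-crossing perfect matchings on a circle, counted by C_13. So A = C_13 = 742900.
For any fixed pattern of length 3, the pattern-avoiding permutations of [10] number C_10. So B = C_10 = 16796.
A − B = 742900 − 16796 = 726104.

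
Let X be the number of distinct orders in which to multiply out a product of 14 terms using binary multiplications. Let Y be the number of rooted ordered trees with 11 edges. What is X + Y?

Parenthesizations of m factors correspond to full binary trees with m leaves, counted by C_{m−1}; m = 14 gives C_13. So X = C_13 = 742900.
A rooted plane tree with 11 edges has 12 nodes, and the count is C_11. So Y = C_11 = 58786.
X + Y = 742900 + 58786 = 801686.

801686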